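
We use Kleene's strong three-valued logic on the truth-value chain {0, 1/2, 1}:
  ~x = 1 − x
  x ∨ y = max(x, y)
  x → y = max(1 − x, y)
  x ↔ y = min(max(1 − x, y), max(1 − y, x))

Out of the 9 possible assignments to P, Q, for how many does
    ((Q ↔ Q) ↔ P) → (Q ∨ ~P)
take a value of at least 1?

5

P = 0, Q = 0 ↦ 1  ≥
P = 0, Q = 1/2 ↦ 1  ≥
P = 0, Q = 1 ↦ 1  ≥
P = 1/2, Q = 0 ↦ 1/2  <
P = 1/2, Q = 1/2 ↦ 1/2  <
P = 1/2, Q = 1 ↦ 1  ≥
P = 1, Q = 0 ↦ 0  <
P = 1, Q = 1/2 ↦ 1/2  <
P = 1, Q = 1 ↦ 1  ≥
So 5 of the 9 assignments meet the threshold.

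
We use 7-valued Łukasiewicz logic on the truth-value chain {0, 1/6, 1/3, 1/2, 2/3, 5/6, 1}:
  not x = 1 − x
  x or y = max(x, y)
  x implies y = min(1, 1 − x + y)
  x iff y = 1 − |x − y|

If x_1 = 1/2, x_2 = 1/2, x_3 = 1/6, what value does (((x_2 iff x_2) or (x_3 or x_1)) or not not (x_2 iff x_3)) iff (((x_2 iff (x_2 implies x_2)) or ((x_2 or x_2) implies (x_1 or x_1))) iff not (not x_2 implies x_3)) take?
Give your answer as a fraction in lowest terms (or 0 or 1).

1/3

x_2 iff x_2 = 1/2 iff 1/2 = 1
x_3 or x_1 = 1/6 or 1/2 = 1/2
(x_2 iff x_2) or (x_3 or x_1) = 1 or 1/2 = 1
x_2 iff x_3 = 1/2 iff 1/6 = 2/3
not (x_2 iff x_3) = not 2/3 = 1/3
not not (x_2 iff x_3) = not 1/3 = 2/3
((x_2 iff x_2) or (x_3 or x_1)) or not not (x_2 iff x_3) = 1 or 2/3 = 1
x_2 implies x_2 = 1/2 implies 1/2 = 1
x_2 iff (x_2 implies x_2) = 1/2 iff 1 = 1/2
x_2 or x_2 = 1/2 or 1/2 = 1/2
x_1 or x_1 = 1/2 or 1/2 = 1/2
(x_2 or x_2) implies (x_1 or x_1) = 1/2 implies 1/2 = 1
(x_2 iff (x_2 implies x_2)) or ((x_2 or x_2) implies (x_1 or x_1)) = 1/2 or 1 = 1
not x_2 = not 1/2 = 1/2
not x_2 implies x_3 = 1/2 implies 1/6 = 2/3
not (not x_2 implies x_3) = not 2/3 = 1/3
((x_2 iff (x_2 implies x_2)) or ((x_2 or x_2) implies (x_1 or x_1))) iff not (not x_2 implies x_3) = 1 iff 1/3 = 1/3
(((x_2 iff x_2) or (x_3 or x_1)) or not not (x_2 iff x_3)) iff (((x_2 iff (x_2 implies x_2)) or ((x_2 or x_2) implies (x_1 or x_1))) iff not (not x_2 implies x_3)) = 1 iff 1/3 = 1/3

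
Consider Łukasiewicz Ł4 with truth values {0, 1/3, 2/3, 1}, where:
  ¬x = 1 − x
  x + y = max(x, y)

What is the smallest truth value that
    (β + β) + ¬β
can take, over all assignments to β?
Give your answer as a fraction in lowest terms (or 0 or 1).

Take β = 1/3:
β + β = 1/3 + 1/3 = 1/3
¬β = ¬1/3 = 2/3
(β + β) + ¬β = 1/3 + 2/3 = 2/3
No assignment yields a value below 2/3, so this is the minimum.

2/3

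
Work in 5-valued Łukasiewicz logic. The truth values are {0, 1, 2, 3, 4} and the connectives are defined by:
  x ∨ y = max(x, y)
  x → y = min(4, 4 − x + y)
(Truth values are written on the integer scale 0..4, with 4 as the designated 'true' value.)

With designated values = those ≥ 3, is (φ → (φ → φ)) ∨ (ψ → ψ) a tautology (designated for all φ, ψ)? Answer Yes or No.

Yes

At φ = 2, ψ = 2, for instance:
φ → φ = 2 → 2 = 4
φ → (φ → φ) = 2 → 4 = 4
ψ → ψ = 2 → 2 = 4
(φ → (φ → φ)) ∨ (ψ → ψ) = 4 ∨ 4 = 4
and checking the remaining 24 assignments likewise gives ≥ 3 in every case.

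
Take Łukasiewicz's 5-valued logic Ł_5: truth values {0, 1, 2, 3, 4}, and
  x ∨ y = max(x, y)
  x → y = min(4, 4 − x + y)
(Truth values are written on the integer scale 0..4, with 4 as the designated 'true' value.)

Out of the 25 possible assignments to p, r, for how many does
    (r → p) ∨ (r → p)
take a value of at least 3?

19

value 4: 15 assignments (counts)
value 3: 4 assignments (counts)
value 2: 3 assignments
value 1: 2 assignments
value 0: 1 assignment
So 19 of the 25 assignments meet the threshold.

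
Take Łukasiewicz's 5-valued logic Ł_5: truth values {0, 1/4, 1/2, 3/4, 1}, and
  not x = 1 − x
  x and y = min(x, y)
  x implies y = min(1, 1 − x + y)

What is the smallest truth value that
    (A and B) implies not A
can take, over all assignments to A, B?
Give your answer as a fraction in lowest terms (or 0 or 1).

Take A = 1, B = 1:
A and B = 1 and 1 = 1
not A = not 1 = 0
(A and B) implies not A = 1 implies 0 = 0
No assignment yields a value below 0, so this is the minimum.

0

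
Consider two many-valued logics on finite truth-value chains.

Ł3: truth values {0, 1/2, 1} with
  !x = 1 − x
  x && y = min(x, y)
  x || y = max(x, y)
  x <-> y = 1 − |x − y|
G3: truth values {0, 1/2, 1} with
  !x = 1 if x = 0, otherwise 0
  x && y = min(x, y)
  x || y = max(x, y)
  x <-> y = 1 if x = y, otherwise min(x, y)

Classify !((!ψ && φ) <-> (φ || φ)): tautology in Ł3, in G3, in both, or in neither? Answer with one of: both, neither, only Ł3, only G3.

In Ł3: at φ = 0, ψ = 0 the value is 0 — not a tautology.
In G3: at φ = 0, ψ = 0 the value is 0 — not a tautology.

neither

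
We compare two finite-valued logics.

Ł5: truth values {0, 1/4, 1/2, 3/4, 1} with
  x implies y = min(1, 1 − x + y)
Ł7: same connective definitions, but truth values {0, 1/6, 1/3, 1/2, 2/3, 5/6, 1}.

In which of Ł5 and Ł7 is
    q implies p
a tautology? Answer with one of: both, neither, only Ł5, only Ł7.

In Ł5: at p = 0, q = 1/4 the value is 3/4 — not a tautology.
In Ł7: at p = 0, q = 1/6 the value is 5/6 — not a tautology.

neither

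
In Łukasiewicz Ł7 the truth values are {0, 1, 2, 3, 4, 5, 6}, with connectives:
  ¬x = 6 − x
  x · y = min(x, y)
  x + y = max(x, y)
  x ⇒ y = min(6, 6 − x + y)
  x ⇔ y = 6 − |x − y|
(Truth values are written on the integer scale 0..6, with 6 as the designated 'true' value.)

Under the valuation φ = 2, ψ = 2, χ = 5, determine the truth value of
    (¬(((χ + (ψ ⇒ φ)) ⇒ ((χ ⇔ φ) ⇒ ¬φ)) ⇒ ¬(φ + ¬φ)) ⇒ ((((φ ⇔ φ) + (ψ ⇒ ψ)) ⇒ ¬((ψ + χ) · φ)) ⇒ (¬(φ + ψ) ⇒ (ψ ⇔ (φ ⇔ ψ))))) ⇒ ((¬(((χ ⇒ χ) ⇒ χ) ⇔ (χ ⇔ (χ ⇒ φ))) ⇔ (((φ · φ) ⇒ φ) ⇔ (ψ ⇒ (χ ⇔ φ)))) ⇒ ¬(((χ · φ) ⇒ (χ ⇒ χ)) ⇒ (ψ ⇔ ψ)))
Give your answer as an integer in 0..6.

5

ψ ⇒ φ = 2 ⇒ 2 = 6
χ + (ψ ⇒ φ) = 5 + 6 = 6
χ ⇔ φ = 5 ⇔ 2 = 3
¬φ = ¬2 = 4
(χ ⇔ φ) ⇒ ¬φ = 3 ⇒ 4 = 6
(χ + (ψ ⇒ φ)) ⇒ ((χ ⇔ φ) ⇒ ¬φ) = 6 ⇒ 6 = 6
¬φ = ¬2 = 4
φ + ¬φ = 2 + 4 = 4
¬(φ + ¬φ) = ¬4 = 2
((χ + (ψ ⇒ φ)) ⇒ ((χ ⇔ φ) ⇒ ¬φ)) ⇒ ¬(φ + ¬φ) = 6 ⇒ 2 = 2
¬(((χ + (ψ ⇒ φ)) ⇒ ((χ ⇔ φ) ⇒ ¬φ)) ⇒ ¬(φ + ¬φ)) = ¬2 = 4
φ ⇔ φ = 2 ⇔ 2 = 6
ψ ⇒ ψ = 2 ⇒ 2 = 6
(φ ⇔ φ) + (ψ ⇒ ψ) = 6 + 6 = 6
ψ + χ = 2 + 5 = 5
(ψ + χ) · φ = 5 · 2 = 2
¬((ψ + χ) · φ) = ¬2 = 4
((φ ⇔ φ) + (ψ ⇒ ψ)) ⇒ ¬((ψ + χ) · φ) = 6 ⇒ 4 = 4
φ + ψ = 2 + 2 = 2
¬(φ + ψ) = ¬2 = 4
φ ⇔ ψ = 2 ⇔ 2 = 6
ψ ⇔ (φ ⇔ ψ) = 2 ⇔ 6 = 2
¬(φ + ψ) ⇒ (ψ ⇔ (φ ⇔ ψ)) = 4 ⇒ 2 = 4
(((φ ⇔ φ) + (ψ ⇒ ψ)) ⇒ ¬((ψ + χ) · φ)) ⇒ (¬(φ + ψ) ⇒ (ψ ⇔ (φ ⇔ ψ))) = 4 ⇒ 4 = 6
¬(((χ + (ψ ⇒ φ)) ⇒ ((χ ⇔ φ) ⇒ ¬φ)) ⇒ ¬(φ + ¬φ)) ⇒ ((((φ ⇔ φ) + (ψ ⇒ ψ)) ⇒ ¬((ψ + χ) · φ)) ⇒ (¬(φ + ψ) ⇒ (ψ ⇔ (φ ⇔ ψ)))) = 4 ⇒ 6 = 6
χ ⇒ χ = 5 ⇒ 5 = 6
(χ ⇒ χ) ⇒ χ = 6 ⇒ 5 = 5
χ ⇒ φ = 5 ⇒ 2 = 3
χ ⇔ (χ ⇒ φ) = 5 ⇔ 3 = 4
((χ ⇒ χ) ⇒ χ) ⇔ (χ ⇔ (χ ⇒ φ)) = 5 ⇔ 4 = 5
¬(((χ ⇒ χ) ⇒ χ) ⇔ (χ ⇔ (χ ⇒ φ))) = ¬5 = 1
φ · φ = 2 · 2 = 2
(φ · φ) ⇒ φ = 2 ⇒ 2 = 6
χ ⇔ φ = 5 ⇔ 2 = 3
ψ ⇒ (χ ⇔ φ) = 2 ⇒ 3 = 6
((φ · φ) ⇒ φ) ⇔ (ψ ⇒ (χ ⇔ φ)) = 6 ⇔ 6 = 6
¬(((χ ⇒ χ) ⇒ χ) ⇔ (χ ⇔ (χ ⇒ φ))) ⇔ (((φ · φ) ⇒ φ) ⇔ (ψ ⇒ (χ ⇔ φ))) = 1 ⇔ 6 = 1
χ · φ = 5 · 2 = 2
χ ⇒ χ = 5 ⇒ 5 = 6
(χ · φ) ⇒ (χ ⇒ χ) = 2 ⇒ 6 = 6
ψ ⇔ ψ = 2 ⇔ 2 = 6
((χ · φ) ⇒ (χ ⇒ χ)) ⇒ (ψ ⇔ ψ) = 6 ⇒ 6 = 6
¬(((χ · φ) ⇒ (χ ⇒ χ)) ⇒ (ψ ⇔ ψ)) = ¬6 = 0
(¬(((χ ⇒ χ) ⇒ χ) ⇔ (χ ⇔ (χ ⇒ φ))) ⇔ (((φ · φ) ⇒ φ) ⇔ (ψ ⇒ (χ ⇔ φ)))) ⇒ ¬(((χ · φ) ⇒ (χ ⇒ χ)) ⇒ (ψ ⇔ ψ)) = 1 ⇒ 0 = 5
(¬(((χ + (ψ ⇒ φ)) ⇒ ((χ ⇔ φ) ⇒ ¬φ)) ⇒ ¬(φ + ¬φ)) ⇒ ((((φ ⇔ φ) + (ψ ⇒ ψ)) ⇒ ¬((ψ + χ) · φ)) ⇒ (¬(φ + ψ) ⇒ (ψ ⇔ (φ ⇔ ψ))))) ⇒ ((¬(((χ ⇒ χ) ⇒ χ) ⇔ (χ ⇔ (χ ⇒ φ))) ⇔ (((φ · φ) ⇒ φ) ⇔ (ψ ⇒ (χ ⇔ φ)))) ⇒ ¬(((χ · φ) ⇒ (χ ⇒ χ)) ⇒ (ψ ⇔ ψ))) = 6 ⇒ 5 = 5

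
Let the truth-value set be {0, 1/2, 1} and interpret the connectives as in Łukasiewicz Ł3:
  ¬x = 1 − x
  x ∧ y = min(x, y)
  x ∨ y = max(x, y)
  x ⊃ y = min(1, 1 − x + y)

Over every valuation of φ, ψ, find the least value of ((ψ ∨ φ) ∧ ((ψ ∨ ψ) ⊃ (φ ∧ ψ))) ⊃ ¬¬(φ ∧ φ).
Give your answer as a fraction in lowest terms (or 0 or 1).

Take φ = 0, ψ = 1/2:
ψ ∨ φ = 1/2 ∨ 0 = 1/2
ψ ∨ ψ = 1/2 ∨ 1/2 = 1/2
φ ∧ ψ = 0 ∧ 1/2 = 0
(ψ ∨ ψ) ⊃ (φ ∧ ψ) = 1/2 ⊃ 0 = 1/2
(ψ ∨ φ) ∧ ((ψ ∨ ψ) ⊃ (φ ∧ ψ)) = 1/2 ∧ 1/2 = 1/2
φ ∧ φ = 0 ∧ 0 = 0
¬(φ ∧ φ) = ¬0 = 1
¬¬(φ ∧ φ) = ¬1 = 0
((ψ ∨ φ) ∧ ((ψ ∨ ψ) ⊃ (φ ∧ ψ))) ⊃ ¬¬(φ ∧ φ) = 1/2 ⊃ 0 = 1/2
No assignment yields a value below 1/2, so this is the minimum.

1/2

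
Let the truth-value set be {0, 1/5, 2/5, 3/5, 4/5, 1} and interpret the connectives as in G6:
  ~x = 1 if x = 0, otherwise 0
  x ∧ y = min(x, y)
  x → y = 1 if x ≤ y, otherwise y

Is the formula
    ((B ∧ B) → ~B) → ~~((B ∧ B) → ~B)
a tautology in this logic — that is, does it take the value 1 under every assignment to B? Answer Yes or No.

Yes

B = 0 ↦ 1
B = 1/5 ↦ 1
B = 2/5 ↦ 1
B = 3/5 ↦ 1
B = 4/5 ↦ 1
B = 1 ↦ 1
Every assignment gives a value ≥ 1.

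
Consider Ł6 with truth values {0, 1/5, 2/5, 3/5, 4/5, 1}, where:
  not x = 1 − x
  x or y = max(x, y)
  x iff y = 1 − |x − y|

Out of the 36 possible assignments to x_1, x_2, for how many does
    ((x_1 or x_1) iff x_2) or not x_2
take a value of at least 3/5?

value 1: 11 assignments (counts)
value 4/5: 12 assignments (counts)
value 3/5: 7 assignments (counts)
value 2/5: 3 assignments
value 1/5: 2 assignments
value 0: 1 assignment
So 30 of the 36 assignments meet the threshold.

30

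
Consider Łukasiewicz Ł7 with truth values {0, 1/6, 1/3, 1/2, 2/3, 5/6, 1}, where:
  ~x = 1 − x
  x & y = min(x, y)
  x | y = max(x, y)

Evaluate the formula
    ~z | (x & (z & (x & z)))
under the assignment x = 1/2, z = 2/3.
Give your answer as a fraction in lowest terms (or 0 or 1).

~z = ~2/3 = 1/3
x & z = 1/2 & 2/3 = 1/2
z & (x & z) = 2/3 & 1/2 = 1/2
x & (z & (x & z)) = 1/2 & 1/2 = 1/2
~z | (x & (z & (x & z))) = 1/3 | 1/2 = 1/2

1/2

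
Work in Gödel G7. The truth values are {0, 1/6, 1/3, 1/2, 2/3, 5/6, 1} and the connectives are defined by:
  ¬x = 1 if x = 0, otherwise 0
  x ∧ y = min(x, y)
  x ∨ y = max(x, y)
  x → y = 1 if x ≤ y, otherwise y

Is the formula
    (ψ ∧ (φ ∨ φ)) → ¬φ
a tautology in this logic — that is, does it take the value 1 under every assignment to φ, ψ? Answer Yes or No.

No

Counterexample: take φ = 1/6, ψ = 1/6.
φ ∨ φ = 1/6 ∨ 1/6 = 1/6
ψ ∧ (φ ∨ φ) = 1/6 ∧ 1/6 = 1/6
¬φ = ¬1/6 = 0
(ψ ∧ (φ ∨ φ)) → ¬φ = 1/6 → 0 = 0
This gives 0 ≠ 1.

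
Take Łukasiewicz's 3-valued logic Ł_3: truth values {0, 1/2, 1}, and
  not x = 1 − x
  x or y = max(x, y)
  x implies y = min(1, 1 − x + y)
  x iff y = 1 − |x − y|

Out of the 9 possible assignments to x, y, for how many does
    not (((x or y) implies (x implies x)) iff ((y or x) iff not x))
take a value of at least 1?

x = 0, y = 0 ↦ 1  ≥
x = 0, y = 1/2 ↦ 1/2  <
x = 0, y = 1 ↦ 0  <
x = 1/2, y = 0 ↦ 0  <
x = 1/2, y = 1/2 ↦ 0  <
x = 1/2, y = 1 ↦ 1/2  <
x = 1, y = 0 ↦ 1  ≥
x = 1, y = 1/2 ↦ 1  ≥
x = 1, y = 1 ↦ 1  ≥
So 4 of the 9 assignments meet the threshold.

4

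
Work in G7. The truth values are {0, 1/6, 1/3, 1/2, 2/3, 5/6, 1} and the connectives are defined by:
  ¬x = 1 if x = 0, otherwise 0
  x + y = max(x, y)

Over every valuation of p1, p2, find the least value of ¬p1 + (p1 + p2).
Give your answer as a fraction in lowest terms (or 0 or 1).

1/6

Take p1 = 1/6, p2 = 0:
¬p1 = ¬1/6 = 0
p1 + p2 = 1/6 + 0 = 1/6
¬p1 + (p1 + p2) = 0 + 1/6 = 1/6
No assignment yields a value below 1/6, so this is the minimum.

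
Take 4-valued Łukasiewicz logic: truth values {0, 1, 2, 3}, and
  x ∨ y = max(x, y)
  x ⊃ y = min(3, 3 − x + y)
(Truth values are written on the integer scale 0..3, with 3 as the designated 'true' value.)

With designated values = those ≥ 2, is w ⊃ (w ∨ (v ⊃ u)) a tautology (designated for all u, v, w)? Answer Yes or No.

Yes

At u = 1, v = 1, w = 0, for instance:
v ⊃ u = 1 ⊃ 1 = 3
w ∨ (v ⊃ u) = 0 ∨ 3 = 3
w ⊃ (w ∨ (v ⊃ u)) = 0 ⊃ 3 = 3
and checking the remaining 63 assignments likewise gives ≥ 2 in every case.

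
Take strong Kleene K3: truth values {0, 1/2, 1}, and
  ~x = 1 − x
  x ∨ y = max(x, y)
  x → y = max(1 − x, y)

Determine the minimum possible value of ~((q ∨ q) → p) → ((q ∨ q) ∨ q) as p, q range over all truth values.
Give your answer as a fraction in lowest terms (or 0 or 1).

Take p = 0, q = 1/2:
q ∨ q = 1/2 ∨ 1/2 = 1/2
(q ∨ q) → p = 1/2 → 0 = 1/2
~((q ∨ q) → p) = ~1/2 = 1/2
q ∨ q = 1/2 ∨ 1/2 = 1/2
(q ∨ q) ∨ q = 1/2 ∨ 1/2 = 1/2
~((q ∨ q) → p) → ((q ∨ q) ∨ q) = 1/2 → 1/2 = 1/2
No assignment yields a value below 1/2, so this is the minimum.

1/2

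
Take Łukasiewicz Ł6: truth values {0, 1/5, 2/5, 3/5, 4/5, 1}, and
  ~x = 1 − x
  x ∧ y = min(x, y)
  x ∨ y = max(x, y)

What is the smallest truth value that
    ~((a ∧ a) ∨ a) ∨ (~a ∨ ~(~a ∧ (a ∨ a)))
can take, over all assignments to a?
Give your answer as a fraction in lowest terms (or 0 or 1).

3/5

Take a = 2/5:
a ∧ a = 2/5 ∧ 2/5 = 2/5
(a ∧ a) ∨ a = 2/5 ∨ 2/5 = 2/5
~((a ∧ a) ∨ a) = ~2/5 = 3/5
~a = ~2/5 = 3/5
~a = ~2/5 = 3/5
a ∨ a = 2/5 ∨ 2/5 = 2/5
~a ∧ (a ∨ a) = 3/5 ∧ 2/5 = 2/5
~(~a ∧ (a ∨ a)) = ~2/5 = 3/5
~a ∨ ~(~a ∧ (a ∨ a)) = 3/5 ∨ 3/5 = 3/5
~((a ∧ a) ∨ a) ∨ (~a ∨ ~(~a ∧ (a ∨ a))) = 3/5 ∨ 3/5 = 3/5
No assignment yields a value below 3/5, so this is the minimum.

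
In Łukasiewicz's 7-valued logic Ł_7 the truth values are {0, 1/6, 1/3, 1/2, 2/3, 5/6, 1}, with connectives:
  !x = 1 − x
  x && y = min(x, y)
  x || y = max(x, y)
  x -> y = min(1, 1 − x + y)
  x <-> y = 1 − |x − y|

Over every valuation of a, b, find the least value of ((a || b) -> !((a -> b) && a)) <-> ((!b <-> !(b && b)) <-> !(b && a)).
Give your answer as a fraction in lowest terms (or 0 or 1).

1/2

Take a = 1/2, b = 1/2:
a || b = 1/2 || 1/2 = 1/2
a -> b = 1/2 -> 1/2 = 1
(a -> b) && a = 1 && 1/2 = 1/2
!((a -> b) && a) = !1/2 = 1/2
(a || b) -> !((a -> b) && a) = 1/2 -> 1/2 = 1
!b = !1/2 = 1/2
b && b = 1/2 && 1/2 = 1/2
!(b && b) = !1/2 = 1/2
!b <-> !(b && b) = 1/2 <-> 1/2 = 1
b && a = 1/2 && 1/2 = 1/2
!(b && a) = !1/2 = 1/2
(!b <-> !(b && b)) <-> !(b && a) = 1 <-> 1/2 = 1/2
((a || b) -> !((a -> b) && a)) <-> ((!b <-> !(b && b)) <-> !(b && a)) = 1 <-> 1/2 = 1/2
No assignment yields a value below 1/2, so this is the minimum.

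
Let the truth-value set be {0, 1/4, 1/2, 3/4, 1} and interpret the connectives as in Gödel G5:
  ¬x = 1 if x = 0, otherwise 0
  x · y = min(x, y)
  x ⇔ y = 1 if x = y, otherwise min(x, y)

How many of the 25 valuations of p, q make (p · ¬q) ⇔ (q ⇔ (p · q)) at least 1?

value 1: 5 assignments (counts)
value 3/4: 1 assignment
value 1/2: 1 assignment
value 1/4: 1 assignment
value 0: 17 assignments
So 5 of the 25 assignments meet the threshold.

5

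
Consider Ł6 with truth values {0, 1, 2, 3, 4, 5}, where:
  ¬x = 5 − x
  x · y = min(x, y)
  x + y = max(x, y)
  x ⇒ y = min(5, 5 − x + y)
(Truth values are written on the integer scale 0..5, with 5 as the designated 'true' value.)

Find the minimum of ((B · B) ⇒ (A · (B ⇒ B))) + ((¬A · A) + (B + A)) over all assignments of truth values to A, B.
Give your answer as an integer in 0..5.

3

Take A = 0, B = 2:
B · B = 2 · 2 = 2
B ⇒ B = 2 ⇒ 2 = 5
A · (B ⇒ B) = 0 · 5 = 0
(B · B) ⇒ (A · (B ⇒ B)) = 2 ⇒ 0 = 3
¬A = ¬0 = 5
¬A · A = 5 · 0 = 0
B + A = 2 + 0 = 2
(¬A · A) + (B + A) = 0 + 2 = 2
((B · B) ⇒ (A · (B ⇒ B))) + ((¬A · A) + (B + A)) = 3 + 2 = 3
No assignment yields a value below 3, so this is the minimum.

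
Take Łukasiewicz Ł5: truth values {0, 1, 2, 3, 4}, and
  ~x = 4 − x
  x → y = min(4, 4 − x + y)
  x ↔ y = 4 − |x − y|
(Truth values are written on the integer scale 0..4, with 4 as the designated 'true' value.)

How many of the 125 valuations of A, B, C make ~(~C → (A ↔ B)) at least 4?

2

value 4: 2 assignments (counts)
value 3: 6 assignments
value 2: 12 assignments
value 1: 20 assignments
value 0: 85 assignments
So 2 of the 125 assignments meet the threshold.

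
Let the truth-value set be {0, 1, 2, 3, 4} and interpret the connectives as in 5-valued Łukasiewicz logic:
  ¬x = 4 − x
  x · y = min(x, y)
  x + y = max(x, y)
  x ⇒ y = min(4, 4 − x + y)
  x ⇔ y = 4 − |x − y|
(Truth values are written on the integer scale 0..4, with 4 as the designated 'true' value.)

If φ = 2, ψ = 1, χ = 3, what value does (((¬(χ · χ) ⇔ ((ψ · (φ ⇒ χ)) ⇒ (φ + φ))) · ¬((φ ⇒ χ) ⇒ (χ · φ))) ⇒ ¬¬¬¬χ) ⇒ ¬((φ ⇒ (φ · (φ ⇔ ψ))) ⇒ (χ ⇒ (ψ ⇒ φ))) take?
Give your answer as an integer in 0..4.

χ · χ = 3 · 3 = 3
¬(χ · χ) = ¬3 = 1
φ ⇒ χ = 2 ⇒ 3 = 4
ψ · (φ ⇒ χ) = 1 · 4 = 1
φ + φ = 2 + 2 = 2
(ψ · (φ ⇒ χ)) ⇒ (φ + φ) = 1 ⇒ 2 = 4
¬(χ · χ) ⇔ ((ψ · (φ ⇒ χ)) ⇒ (φ + φ)) = 1 ⇔ 4 = 1
φ ⇒ χ = 2 ⇒ 3 = 4
χ · φ = 3 · 2 = 2
(φ ⇒ χ) ⇒ (χ · φ) = 4 ⇒ 2 = 2
¬((φ ⇒ χ) ⇒ (χ · φ)) = ¬2 = 2
(¬(χ · χ) ⇔ ((ψ · (φ ⇒ χ)) ⇒ (φ + φ))) · ¬((φ ⇒ χ) ⇒ (χ · φ)) = 1 · 2 = 1
¬χ = ¬3 = 1
¬¬χ = ¬1 = 3
¬¬¬χ = ¬3 = 1
¬¬¬¬χ = ¬1 = 3
((¬(χ · χ) ⇔ ((ψ · (φ ⇒ χ)) ⇒ (φ + φ))) · ¬((φ ⇒ χ) ⇒ (χ · φ))) ⇒ ¬¬¬¬χ = 1 ⇒ 3 = 4
φ ⇔ ψ = 2 ⇔ 1 = 3
φ · (φ ⇔ ψ) = 2 · 3 = 2
φ ⇒ (φ · (φ ⇔ ψ)) = 2 ⇒ 2 = 4
ψ ⇒ φ = 1 ⇒ 2 = 4
χ ⇒ (ψ ⇒ φ) = 3 ⇒ 4 = 4
(φ ⇒ (φ · (φ ⇔ ψ))) ⇒ (χ ⇒ (ψ ⇒ φ)) = 4 ⇒ 4 = 4
¬((φ ⇒ (φ · (φ ⇔ ψ))) ⇒ (χ ⇒ (ψ ⇒ φ))) = ¬4 = 0
(((¬(χ · χ) ⇔ ((ψ · (φ ⇒ χ)) ⇒ (φ + φ))) · ¬((φ ⇒ χ) ⇒ (χ · φ))) ⇒ ¬¬¬¬χ) ⇒ ¬((φ ⇒ (φ · (φ ⇔ ψ))) ⇒ (χ ⇒ (ψ ⇒ φ))) = 4 ⇒ 0 = 0

0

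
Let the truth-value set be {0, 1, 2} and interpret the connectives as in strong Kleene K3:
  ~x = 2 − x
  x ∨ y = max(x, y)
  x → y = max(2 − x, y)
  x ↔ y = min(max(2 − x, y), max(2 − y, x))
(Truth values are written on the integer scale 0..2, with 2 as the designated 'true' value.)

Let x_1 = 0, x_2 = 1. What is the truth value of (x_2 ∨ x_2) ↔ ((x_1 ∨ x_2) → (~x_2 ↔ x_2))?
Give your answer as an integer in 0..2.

x_2 ∨ x_2 = 1 ∨ 1 = 1
x_1 ∨ x_2 = 0 ∨ 1 = 1
~x_2 = ~1 = 1
~x_2 ↔ x_2 = 1 ↔ 1 = 1
(x_1 ∨ x_2) → (~x_2 ↔ x_2) = 1 → 1 = 1
(x_2 ∨ x_2) ↔ ((x_1 ∨ x_2) → (~x_2 ↔ x_2)) = 1 ↔ 1 = 1

1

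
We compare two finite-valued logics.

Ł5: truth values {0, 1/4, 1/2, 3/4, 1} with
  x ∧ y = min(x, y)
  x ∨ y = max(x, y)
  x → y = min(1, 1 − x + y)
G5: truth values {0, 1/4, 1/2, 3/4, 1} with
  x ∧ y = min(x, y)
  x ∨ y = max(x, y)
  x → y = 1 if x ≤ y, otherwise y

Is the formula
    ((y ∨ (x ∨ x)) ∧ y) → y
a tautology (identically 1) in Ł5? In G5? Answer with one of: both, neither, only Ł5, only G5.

both

In Ł5: every assignment gives 1 — tautology.
In G5: every assignment gives 1 — tautology.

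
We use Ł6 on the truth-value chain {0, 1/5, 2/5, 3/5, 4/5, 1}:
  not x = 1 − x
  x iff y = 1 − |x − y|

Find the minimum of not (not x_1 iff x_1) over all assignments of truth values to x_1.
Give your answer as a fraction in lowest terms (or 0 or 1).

Take x_1 = 2/5:
not x_1 = not 2/5 = 3/5
not x_1 iff x_1 = 3/5 iff 2/5 = 4/5
not (not x_1 iff x_1) = not 4/5 = 1/5
No assignment yields a value below 1/5, so this is the minimum.

1/5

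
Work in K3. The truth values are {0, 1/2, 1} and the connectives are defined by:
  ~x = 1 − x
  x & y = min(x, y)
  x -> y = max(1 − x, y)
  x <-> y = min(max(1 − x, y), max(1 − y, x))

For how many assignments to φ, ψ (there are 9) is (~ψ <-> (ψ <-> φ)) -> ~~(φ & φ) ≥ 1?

3

φ = 0, ψ = 0 ↦ 0  <
φ = 0, ψ = 1/2 ↦ 1/2  <
φ = 0, ψ = 1 ↦ 0  <
φ = 1/2, ψ = 0 ↦ 1/2  <
φ = 1/2, ψ = 1/2 ↦ 1/2  <
φ = 1/2, ψ = 1 ↦ 1/2  <
φ = 1, ψ = 0 ↦ 1  ≥
φ = 1, ψ = 1/2 ↦ 1  ≥
φ = 1, ψ = 1 ↦ 1  ≥
So 3 of the 9 assignments meet the threshold.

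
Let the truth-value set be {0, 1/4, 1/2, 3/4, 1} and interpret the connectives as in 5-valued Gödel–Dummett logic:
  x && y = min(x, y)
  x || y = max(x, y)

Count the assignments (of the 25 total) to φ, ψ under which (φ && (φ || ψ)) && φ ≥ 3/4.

10

value 1: 5 assignments (counts)
value 3/4: 5 assignments (counts)
value 1/2: 5 assignments
value 1/4: 5 assignments
value 0: 5 assignments
So 10 of the 25 assignments meet the threshold.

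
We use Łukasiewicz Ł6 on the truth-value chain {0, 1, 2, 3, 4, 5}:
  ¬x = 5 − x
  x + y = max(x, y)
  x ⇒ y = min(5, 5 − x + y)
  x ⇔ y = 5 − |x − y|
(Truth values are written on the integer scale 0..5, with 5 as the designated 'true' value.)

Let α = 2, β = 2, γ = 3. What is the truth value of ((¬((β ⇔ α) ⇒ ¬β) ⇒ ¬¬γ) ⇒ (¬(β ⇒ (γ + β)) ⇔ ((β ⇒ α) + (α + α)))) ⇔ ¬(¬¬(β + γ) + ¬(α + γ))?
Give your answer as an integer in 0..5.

β ⇔ α = 2 ⇔ 2 = 5
¬β = ¬2 = 3
(β ⇔ α) ⇒ ¬β = 5 ⇒ 3 = 3
¬((β ⇔ α) ⇒ ¬β) = ¬3 = 2
¬γ = ¬3 = 2
¬¬γ = ¬2 = 3
¬((β ⇔ α) ⇒ ¬β) ⇒ ¬¬γ = 2 ⇒ 3 = 5
γ + β = 3 + 2 = 3
β ⇒ (γ + β) = 2 ⇒ 3 = 5
¬(β ⇒ (γ + β)) = ¬5 = 0
β ⇒ α = 2 ⇒ 2 = 5
α + α = 2 + 2 = 2
(β ⇒ α) + (α + α) = 5 + 2 = 5
¬(β ⇒ (γ + β)) ⇔ ((β ⇒ α) + (α + α)) = 0 ⇔ 5 = 0
(¬((β ⇔ α) ⇒ ¬β) ⇒ ¬¬γ) ⇒ (¬(β ⇒ (γ + β)) ⇔ ((β ⇒ α) + (α + α))) = 5 ⇒ 0 = 0
β + γ = 2 + 3 = 3
¬(β + γ) = ¬3 = 2
¬¬(β + γ) = ¬2 = 3
α + γ = 2 + 3 = 3
¬(α + γ) = ¬3 = 2
¬¬(β + γ) + ¬(α + γ) = 3 + 2 = 3
¬(¬¬(β + γ) + ¬(α + γ)) = ¬3 = 2
((¬((β ⇔ α) ⇒ ¬β) ⇒ ¬¬γ) ⇒ (¬(β ⇒ (γ + β)) ⇔ ((β ⇒ α) + (α + α)))) ⇔ ¬(¬¬(β + γ) + ¬(α + γ)) = 0 ⇔ 2 = 3

3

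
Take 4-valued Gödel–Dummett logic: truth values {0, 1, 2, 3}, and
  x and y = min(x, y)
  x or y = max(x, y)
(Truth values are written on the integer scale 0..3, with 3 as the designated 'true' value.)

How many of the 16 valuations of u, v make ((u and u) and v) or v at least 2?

8

u = 0, v = 0 ↦ 0  <
u = 0, v = 1 ↦ 1  <
u = 0, v = 2 ↦ 2  ≥
u = 0, v = 3 ↦ 3  ≥
u = 1, v = 0 ↦ 0  <
u = 1, v = 1 ↦ 1  <
u = 1, v = 2 ↦ 2  ≥
u = 1, v = 3 ↦ 3  ≥
u = 2, v = 0 ↦ 0  <
u = 2, v = 1 ↦ 1  <
u = 2, v = 2 ↦ 2  ≥
u = 2, v = 3 ↦ 3  ≥
u = 3, v = 0 ↦ 0  <
u = 3, v = 1 ↦ 1  <
u = 3, v = 2 ↦ 2  ≥
u = 3, v = 3 ↦ 3  ≥
So 8 of the 16 assignments meet the threshold.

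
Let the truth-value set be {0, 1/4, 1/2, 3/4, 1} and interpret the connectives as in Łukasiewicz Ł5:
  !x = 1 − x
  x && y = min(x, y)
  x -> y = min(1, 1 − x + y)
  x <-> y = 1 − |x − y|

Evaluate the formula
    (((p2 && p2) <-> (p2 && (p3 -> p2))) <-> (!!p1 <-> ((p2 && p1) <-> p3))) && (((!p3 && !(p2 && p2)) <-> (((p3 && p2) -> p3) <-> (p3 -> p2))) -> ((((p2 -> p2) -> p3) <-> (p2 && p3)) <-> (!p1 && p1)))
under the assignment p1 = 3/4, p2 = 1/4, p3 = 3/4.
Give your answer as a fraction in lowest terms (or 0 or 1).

3/4

p2 && p2 = 1/4 && 1/4 = 1/4
p3 -> p2 = 3/4 -> 1/4 = 1/2
p2 && (p3 -> p2) = 1/4 && 1/2 = 1/4
(p2 && p2) <-> (p2 && (p3 -> p2)) = 1/4 <-> 1/4 = 1
!p1 = !3/4 = 1/4
!!p1 = !1/4 = 3/4
p2 && p1 = 1/4 && 3/4 = 1/4
(p2 && p1) <-> p3 = 1/4 <-> 3/4 = 1/2
!!p1 <-> ((p2 && p1) <-> p3) = 3/4 <-> 1/2 = 3/4
((p2 && p2) <-> (p2 && (p3 -> p2))) <-> (!!p1 <-> ((p2 && p1) <-> p3)) = 1 <-> 3/4 = 3/4
!p3 = !3/4 = 1/4
p2 && p2 = 1/4 && 1/4 = 1/4
!(p2 && p2) = !1/4 = 3/4
!p3 && !(p2 && p2) = 1/4 && 3/4 = 1/4
p3 && p2 = 3/4 && 1/4 = 1/4
(p3 && p2) -> p3 = 1/4 -> 3/4 = 1
p3 -> p2 = 3/4 -> 1/4 = 1/2
((p3 && p2) -> p3) <-> (p3 -> p2) = 1 <-> 1/2 = 1/2
(!p3 && !(p2 && p2)) <-> (((p3 && p2) -> p3) <-> (p3 -> p2)) = 1/4 <-> 1/2 = 3/4
p2 -> p2 = 1/4 -> 1/4 = 1
(p2 -> p2) -> p3 = 1 -> 3/4 = 3/4
p2 && p3 = 1/4 && 3/4 = 1/4
((p2 -> p2) -> p3) <-> (p2 && p3) = 3/4 <-> 1/4 = 1/2
!p1 = !3/4 = 1/4
!p1 && p1 = 1/4 && 3/4 = 1/4
(((p2 -> p2) -> p3) <-> (p2 && p3)) <-> (!p1 && p1) = 1/2 <-> 1/4 = 3/4
((!p3 && !(p2 && p2)) <-> (((p3 && p2) -> p3) <-> (p3 -> p2))) -> ((((p2 -> p2) -> p3) <-> (p2 && p3)) <-> (!p1 && p1)) = 3/4 -> 3/4 = 1
(((p2 && p2) <-> (p2 && (p3 -> p2))) <-> (!!p1 <-> ((p2 && p1) <-> p3))) && (((!p3 && !(p2 && p2)) <-> (((p3 && p2) -> p3) <-> (p3 -> p2))) -> ((((p2 -> p2) -> p3) <-> (p2 && p3)) <-> (!p1 && p1))) = 3/4 && 1 = 3/4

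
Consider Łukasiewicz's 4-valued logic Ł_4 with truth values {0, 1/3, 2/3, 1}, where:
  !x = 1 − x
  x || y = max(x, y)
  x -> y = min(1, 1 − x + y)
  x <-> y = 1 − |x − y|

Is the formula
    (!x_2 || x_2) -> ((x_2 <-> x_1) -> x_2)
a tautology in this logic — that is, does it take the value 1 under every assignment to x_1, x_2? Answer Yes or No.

Counterexample: take x_1 = 0, x_2 = 0.
!x_2 = !0 = 1
!x_2 || x_2 = 1 || 0 = 1
x_2 <-> x_1 = 0 <-> 0 = 1
(x_2 <-> x_1) -> x_2 = 1 -> 0 = 0
(!x_2 || x_2) -> ((x_2 <-> x_1) -> x_2) = 1 -> 0 = 0
This gives 0 ≠ 1.

No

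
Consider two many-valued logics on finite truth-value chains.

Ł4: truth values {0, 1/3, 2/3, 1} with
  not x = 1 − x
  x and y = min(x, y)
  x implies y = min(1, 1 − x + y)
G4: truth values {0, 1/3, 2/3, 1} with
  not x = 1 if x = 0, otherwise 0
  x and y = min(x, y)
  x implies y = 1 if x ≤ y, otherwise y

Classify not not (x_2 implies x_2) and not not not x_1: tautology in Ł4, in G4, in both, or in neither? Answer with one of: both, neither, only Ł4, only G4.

neither

In Ł4: at x_1 = 1/3, x_2 = 0 the value is 2/3 — not a tautology.
In G4: at x_1 = 1/3, x_2 = 0 the value is 0 — not a tautology.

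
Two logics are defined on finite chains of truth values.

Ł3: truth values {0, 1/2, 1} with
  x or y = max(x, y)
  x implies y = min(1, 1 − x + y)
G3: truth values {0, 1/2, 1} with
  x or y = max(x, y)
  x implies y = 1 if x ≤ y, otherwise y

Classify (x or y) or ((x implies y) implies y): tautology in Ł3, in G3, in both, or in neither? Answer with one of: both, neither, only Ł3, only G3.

neither

In Ł3: at x = 0, y = 0 the value is 0 — not a tautology.
In G3: at x = 0, y = 0 the value is 0 — not a tautology.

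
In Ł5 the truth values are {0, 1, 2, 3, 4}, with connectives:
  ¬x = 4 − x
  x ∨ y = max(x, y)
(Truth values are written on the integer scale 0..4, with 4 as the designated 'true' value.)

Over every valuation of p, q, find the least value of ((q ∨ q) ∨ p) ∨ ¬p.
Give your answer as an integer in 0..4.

Take p = 2, q = 0:
q ∨ q = 0 ∨ 0 = 0
(q ∨ q) ∨ p = 0 ∨ 2 = 2
¬p = ¬2 = 2
((q ∨ q) ∨ p) ∨ ¬p = 2 ∨ 2 = 2
No assignment yields a value below 2, so this is the minimum.

2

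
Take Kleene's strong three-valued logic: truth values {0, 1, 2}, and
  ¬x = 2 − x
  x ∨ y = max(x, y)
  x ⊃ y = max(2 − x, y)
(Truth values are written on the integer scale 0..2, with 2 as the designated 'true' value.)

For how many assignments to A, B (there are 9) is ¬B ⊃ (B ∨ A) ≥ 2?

5

A = 0, B = 0 ↦ 0  <
A = 0, B = 1 ↦ 1  <
A = 0, B = 2 ↦ 2  ≥
A = 1, B = 0 ↦ 1  <
A = 1, B = 1 ↦ 1  <
A = 1, B = 2 ↦ 2  ≥
A = 2, B = 0 ↦ 2  ≥
A = 2, B = 1 ↦ 2  ≥
A = 2, B = 2 ↦ 2  ≥
So 5 of the 9 assignments meet the threshold.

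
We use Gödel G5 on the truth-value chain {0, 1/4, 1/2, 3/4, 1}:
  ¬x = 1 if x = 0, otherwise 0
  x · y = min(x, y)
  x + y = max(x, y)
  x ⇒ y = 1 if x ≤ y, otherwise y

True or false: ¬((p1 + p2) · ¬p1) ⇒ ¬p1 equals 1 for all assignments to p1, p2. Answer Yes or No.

Counterexample: take p1 = 1/4, p2 = 0.
p1 + p2 = 1/4 + 0 = 1/4
¬p1 = ¬1/4 = 0
(p1 + p2) · ¬p1 = 1/4 · 0 = 0
¬((p1 + p2) · ¬p1) = ¬0 = 1
¬((p1 + p2) · ¬p1) ⇒ ¬p1 = 1 ⇒ 0 = 0
This gives 0 ≠ 1.

No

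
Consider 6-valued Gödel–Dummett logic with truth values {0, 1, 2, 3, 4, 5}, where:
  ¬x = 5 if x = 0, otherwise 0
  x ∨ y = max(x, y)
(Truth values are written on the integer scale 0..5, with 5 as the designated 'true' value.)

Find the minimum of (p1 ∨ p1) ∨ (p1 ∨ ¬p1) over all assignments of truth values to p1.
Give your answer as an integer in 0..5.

1

Take p1 = 1:
p1 ∨ p1 = 1 ∨ 1 = 1
¬p1 = ¬1 = 0
p1 ∨ ¬p1 = 1 ∨ 0 = 1
(p1 ∨ p1) ∨ (p1 ∨ ¬p1) = 1 ∨ 1 = 1
No assignment yields a value below 1, so this is the minimum.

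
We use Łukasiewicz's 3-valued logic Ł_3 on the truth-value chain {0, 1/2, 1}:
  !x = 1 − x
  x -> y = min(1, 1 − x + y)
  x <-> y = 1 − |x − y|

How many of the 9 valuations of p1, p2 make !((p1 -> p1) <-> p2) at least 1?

p1 = 0, p2 = 0 ↦ 1  ≥
p1 = 0, p2 = 1/2 ↦ 1/2  <
p1 = 0, p2 = 1 ↦ 0  <
p1 = 1/2, p2 = 0 ↦ 1  ≥
p1 = 1/2, p2 = 1/2 ↦ 1/2  <
p1 = 1/2, p2 = 1 ↦ 0  <
p1 = 1, p2 = 0 ↦ 1  ≥
p1 = 1, p2 = 1/2 ↦ 1/2  <
p1 = 1, p2 = 1 ↦ 0  <
So 3 of the 9 assignments meet the threshold.

3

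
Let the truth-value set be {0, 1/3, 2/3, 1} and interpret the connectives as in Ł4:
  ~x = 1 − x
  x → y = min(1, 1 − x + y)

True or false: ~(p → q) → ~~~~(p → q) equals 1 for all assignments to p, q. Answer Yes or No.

No

Counterexample: take p = 2/3, q = 0.
p → q = 2/3 → 0 = 1/3
~(p → q) = ~1/3 = 2/3
p → q = 2/3 → 0 = 1/3
~(p → q) = ~1/3 = 2/3
~~(p → q) = ~2/3 = 1/3
~~~(p → q) = ~1/3 = 2/3
~~~~(p → q) = ~2/3 = 1/3
~(p → q) → ~~~~(p → q) = 2/3 → 1/3 = 2/3
This gives 2/3 ≠ 1.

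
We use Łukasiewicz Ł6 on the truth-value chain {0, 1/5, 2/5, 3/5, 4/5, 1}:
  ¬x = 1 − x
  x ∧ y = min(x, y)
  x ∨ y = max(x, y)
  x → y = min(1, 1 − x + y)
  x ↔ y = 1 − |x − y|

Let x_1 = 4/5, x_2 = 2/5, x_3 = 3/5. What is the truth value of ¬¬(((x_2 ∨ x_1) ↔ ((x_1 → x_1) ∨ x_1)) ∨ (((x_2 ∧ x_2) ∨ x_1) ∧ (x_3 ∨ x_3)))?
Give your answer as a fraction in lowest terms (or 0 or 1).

4/5

x_2 ∨ x_1 = 2/5 ∨ 4/5 = 4/5
x_1 → x_1 = 4/5 → 4/5 = 1
(x_1 → x_1) ∨ x_1 = 1 ∨ 4/5 = 1
(x_2 ∨ x_1) ↔ ((x_1 → x_1) ∨ x_1) = 4/5 ↔ 1 = 4/5
x_2 ∧ x_2 = 2/5 ∧ 2/5 = 2/5
(x_2 ∧ x_2) ∨ x_1 = 2/5 ∨ 4/5 = 4/5
x_3 ∨ x_3 = 3/5 ∨ 3/5 = 3/5
((x_2 ∧ x_2) ∨ x_1) ∧ (x_3 ∨ x_3) = 4/5 ∧ 3/5 = 3/5
((x_2 ∨ x_1) ↔ ((x_1 → x_1) ∨ x_1)) ∨ (((x_2 ∧ x_2) ∨ x_1) ∧ (x_3 ∨ x_3)) = 4/5 ∨ 3/5 = 4/5
¬(((x_2 ∨ x_1) ↔ ((x_1 → x_1) ∨ x_1)) ∨ (((x_2 ∧ x_2) ∨ x_1) ∧ (x_3 ∨ x_3))) = ¬4/5 = 1/5
¬¬(((x_2 ∨ x_1) ↔ ((x_1 → x_1) ∨ x_1)) ∨ (((x_2 ∧ x_2) ∨ x_1) ∧ (x_3 ∨ x_3))) = ¬1/5 = 4/5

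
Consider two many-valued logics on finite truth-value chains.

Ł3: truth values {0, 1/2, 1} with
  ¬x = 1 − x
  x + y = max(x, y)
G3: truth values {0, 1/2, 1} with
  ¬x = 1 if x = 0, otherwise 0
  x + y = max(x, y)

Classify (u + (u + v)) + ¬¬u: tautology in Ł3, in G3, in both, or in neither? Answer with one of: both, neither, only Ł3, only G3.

In Ł3: at u = 0, v = 0 the value is 0 — not a tautology.
In G3: at u = 0, v = 0 the value is 0 — not a tautology.

neither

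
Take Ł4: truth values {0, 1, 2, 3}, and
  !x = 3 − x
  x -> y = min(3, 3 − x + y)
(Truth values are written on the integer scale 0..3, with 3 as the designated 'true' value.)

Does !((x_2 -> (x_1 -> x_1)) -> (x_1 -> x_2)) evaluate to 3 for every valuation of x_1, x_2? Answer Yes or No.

No

Counterexample: take x_1 = 0, x_2 = 0.
x_1 -> x_1 = 0 -> 0 = 3
x_2 -> (x_1 -> x_1) = 0 -> 3 = 3
x_1 -> x_2 = 0 -> 0 = 3
(x_2 -> (x_1 -> x_1)) -> (x_1 -> x_2) = 3 -> 3 = 3
!((x_2 -> (x_1 -> x_1)) -> (x_1 -> x_2)) = !3 = 0
This gives 0 ≠ 3.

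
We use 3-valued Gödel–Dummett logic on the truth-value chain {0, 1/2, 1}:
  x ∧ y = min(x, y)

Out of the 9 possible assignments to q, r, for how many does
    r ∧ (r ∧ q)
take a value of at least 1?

q = 0, r = 0 ↦ 0  <
q = 0, r = 1/2 ↦ 0  <
q = 0, r = 1 ↦ 0  <
q = 1/2, r = 0 ↦ 0  <
q = 1/2, r = 1/2 ↦ 1/2  <
q = 1/2, r = 1 ↦ 1/2  <
q = 1, r = 0 ↦ 0  <
q = 1, r = 1/2 ↦ 1/2  <
q = 1, r = 1 ↦ 1  ≥
So 1 of the 9 assignments meets the threshold.

1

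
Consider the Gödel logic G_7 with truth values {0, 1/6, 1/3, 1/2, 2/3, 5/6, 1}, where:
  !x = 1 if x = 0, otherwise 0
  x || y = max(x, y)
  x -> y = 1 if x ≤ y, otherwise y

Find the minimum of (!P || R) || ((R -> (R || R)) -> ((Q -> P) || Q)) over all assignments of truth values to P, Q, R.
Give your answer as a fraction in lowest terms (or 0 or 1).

1/3

Take P = 1/6, Q = 1/3, R = 0:
!P = !1/6 = 0
!P || R = 0 || 0 = 0
R || R = 0 || 0 = 0
R -> (R || R) = 0 -> 0 = 1
Q -> P = 1/3 -> 1/6 = 1/6
(Q -> P) || Q = 1/6 || 1/3 = 1/3
(R -> (R || R)) -> ((Q -> P) || Q) = 1 -> 1/3 = 1/3
(!P || R) || ((R -> (R || R)) -> ((Q -> P) || Q)) = 0 || 1/3 = 1/3
No assignment yields a value below 1/3, so this is the minimum.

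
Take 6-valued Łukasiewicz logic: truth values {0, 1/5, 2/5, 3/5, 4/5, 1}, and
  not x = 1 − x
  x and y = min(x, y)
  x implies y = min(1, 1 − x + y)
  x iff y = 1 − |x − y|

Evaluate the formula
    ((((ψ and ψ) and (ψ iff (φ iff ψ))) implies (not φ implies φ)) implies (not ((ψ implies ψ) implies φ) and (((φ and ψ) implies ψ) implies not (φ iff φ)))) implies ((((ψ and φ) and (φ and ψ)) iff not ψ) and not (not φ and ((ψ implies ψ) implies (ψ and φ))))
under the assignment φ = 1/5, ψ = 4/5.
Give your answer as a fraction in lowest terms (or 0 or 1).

1

ψ and ψ = 4/5 and 4/5 = 4/5
φ iff ψ = 1/5 iff 4/5 = 2/5
ψ iff (φ iff ψ) = 4/5 iff 2/5 = 3/5
(ψ and ψ) and (ψ iff (φ iff ψ)) = 4/5 and 3/5 = 3/5
not φ = not 1/5 = 4/5
not φ implies φ = 4/5 implies 1/5 = 2/5
((ψ and ψ) and (ψ iff (φ iff ψ))) implies (not φ implies φ) = 3/5 implies 2/5 = 4/5
ψ implies ψ = 4/5 implies 4/5 = 1
(ψ implies ψ) implies φ = 1 implies 1/5 = 1/5
not ((ψ implies ψ) implies φ) = not 1/5 = 4/5
φ and ψ = 1/5 and 4/5 = 1/5
(φ and ψ) implies ψ = 1/5 implies 4/5 = 1
φ iff φ = 1/5 iff 1/5 = 1
not (φ iff φ) = not 1 = 0
((φ and ψ) implies ψ) implies not (φ iff φ) = 1 implies 0 = 0
not ((ψ implies ψ) implies φ) and (((φ and ψ) implies ψ) implies not (φ iff φ)) = 4/5 and 0 = 0
(((ψ and ψ) and (ψ iff (φ iff ψ))) implies (not φ implies φ)) implies (not ((ψ implies ψ) implies φ) and (((φ and ψ) implies ψ) implies not (φ iff φ))) = 4/5 implies 0 = 1/5
ψ and φ = 4/5 and 1/5 = 1/5
φ and ψ = 1/5 and 4/5 = 1/5
(ψ and φ) and (φ and ψ) = 1/5 and 1/5 = 1/5
not ψ = not 4/5 = 1/5
((ψ and φ) and (φ and ψ)) iff not ψ = 1/5 iff 1/5 = 1
not φ = not 1/5 = 4/5
ψ implies ψ = 4/5 implies 4/5 = 1
ψ and φ = 4/5 and 1/5 = 1/5
(ψ implies ψ) implies (ψ and φ) = 1 implies 1/5 = 1/5
not φ and ((ψ implies ψ) implies (ψ and φ)) = 4/5 and 1/5 = 1/5
not (not φ and ((ψ implies ψ) implies (ψ and φ))) = not 1/5 = 4/5
(((ψ and φ) and (φ and ψ)) iff not ψ) and not (not φ and ((ψ implies ψ) implies (ψ and φ))) = 1 and 4/5 = 4/5
((((ψ and ψ) and (ψ iff (φ iff ψ))) implies (not φ implies φ)) implies (not ((ψ implies ψ) implies φ) and (((φ and ψ) implies ψ) implies not (φ iff φ)))) implies ((((ψ and φ) and (φ and ψ)) iff not ψ) and not (not φ and ((ψ implies ψ) implies (ψ and φ)))) = 1/5 implies 4/5 = 1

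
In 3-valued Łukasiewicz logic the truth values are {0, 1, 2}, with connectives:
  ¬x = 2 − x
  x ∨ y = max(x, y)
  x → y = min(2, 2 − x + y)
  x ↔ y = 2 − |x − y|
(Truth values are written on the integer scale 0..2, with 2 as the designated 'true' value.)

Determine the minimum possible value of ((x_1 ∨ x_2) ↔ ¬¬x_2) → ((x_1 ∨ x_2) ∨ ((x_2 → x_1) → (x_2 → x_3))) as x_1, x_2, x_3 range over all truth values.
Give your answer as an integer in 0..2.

Take x_1 = 1, x_2 = 1, x_3 = 0:
x_1 ∨ x_2 = 1 ∨ 1 = 1
¬x_2 = ¬1 = 1
¬¬x_2 = ¬1 = 1
(x_1 ∨ x_2) ↔ ¬¬x_2 = 1 ↔ 1 = 2
x_1 ∨ x_2 = 1 ∨ 1 = 1
x_2 → x_1 = 1 → 1 = 2
x_2 → x_3 = 1 → 0 = 1
(x_2 → x_1) → (x_2 → x_3) = 2 → 1 = 1
(x_1 ∨ x_2) ∨ ((x_2 → x_1) → (x_2 → x_3)) = 1 ∨ 1 = 1
((x_1 ∨ x_2) ↔ ¬¬x_2) → ((x_1 ∨ x_2) ∨ ((x_2 → x_1) → (x_2 → x_3))) = 2 → 1 = 1
No assignment yields a value below 1, so this is the minimum.

1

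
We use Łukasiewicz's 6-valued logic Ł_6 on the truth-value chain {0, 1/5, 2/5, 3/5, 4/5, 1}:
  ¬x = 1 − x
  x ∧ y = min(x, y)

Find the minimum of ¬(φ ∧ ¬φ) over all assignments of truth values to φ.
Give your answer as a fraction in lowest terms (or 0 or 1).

Take φ = 2/5:
¬φ = ¬2/5 = 3/5
φ ∧ ¬φ = 2/5 ∧ 3/5 = 2/5
¬(φ ∧ ¬φ) = ¬2/5 = 3/5
No assignment yields a value below 3/5, so this is the minimum.

3/5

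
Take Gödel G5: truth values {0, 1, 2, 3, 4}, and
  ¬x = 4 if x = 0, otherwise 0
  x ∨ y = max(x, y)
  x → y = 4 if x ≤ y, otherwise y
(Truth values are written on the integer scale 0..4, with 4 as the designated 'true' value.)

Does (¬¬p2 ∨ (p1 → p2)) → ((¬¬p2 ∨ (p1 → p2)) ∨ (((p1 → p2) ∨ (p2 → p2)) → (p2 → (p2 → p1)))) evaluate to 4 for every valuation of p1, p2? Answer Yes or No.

Yes

At p1 = 0, p2 = 3, for instance:
¬p2 = ¬3 = 0
¬¬p2 = ¬0 = 4
p1 → p2 = 0 → 3 = 4
¬¬p2 ∨ (p1 → p2) = 4 ∨ 4 = 4
p1 → p2 = 0 → 3 = 4
p2 → p2 = 3 → 3 = 4
(p1 → p2) ∨ (p2 → p2) = 4 ∨ 4 = 4
p2 → p1 = 3 → 0 = 0
p2 → (p2 → p1) = 3 → 0 = 0
((p1 → p2) ∨ (p2 → p2)) → (p2 → (p2 → p1)) = 4 → 0 = 0
(¬¬p2 ∨ (p1 → p2)) ∨ (((p1 → p2) ∨ (p2 → p2)) → (p2 → (p2 → p1))) = 4 ∨ 0 = 4
(¬¬p2 ∨ (p1 → p2)) → ((¬¬p2 ∨ (p1 → p2)) ∨ (((p1 → p2) ∨ (p2 → p2)) → (p2 → (p2 → p1)))) = 4 → 4 = 4
and checking the remaining 24 assignments likewise gives ≥ 4 in every case.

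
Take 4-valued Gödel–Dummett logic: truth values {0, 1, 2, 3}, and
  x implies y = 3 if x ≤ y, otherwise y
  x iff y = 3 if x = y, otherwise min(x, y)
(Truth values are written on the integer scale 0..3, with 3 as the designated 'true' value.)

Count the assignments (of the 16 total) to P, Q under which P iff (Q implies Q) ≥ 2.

P = 0, Q = 0 ↦ 0  <
P = 0, Q = 1 ↦ 0  <
P = 0, Q = 2 ↦ 0  <
P = 0, Q = 3 ↦ 0  <
P = 1, Q = 0 ↦ 1  <
P = 1, Q = 1 ↦ 1  <
P = 1, Q = 2 ↦ 1  <
P = 1, Q = 3 ↦ 1  <
P = 2, Q = 0 ↦ 2  ≥
P = 2, Q = 1 ↦ 2  ≥
P = 2, Q = 2 ↦ 2  ≥
P = 2, Q = 3 ↦ 2  ≥
P = 3, Q = 0 ↦ 3  ≥
P = 3, Q = 1 ↦ 3  ≥
P = 3, Q = 2 ↦ 3  ≥
P = 3, Q = 3 ↦ 3  ≥
So 8 of the 16 assignments meet the threshold.

8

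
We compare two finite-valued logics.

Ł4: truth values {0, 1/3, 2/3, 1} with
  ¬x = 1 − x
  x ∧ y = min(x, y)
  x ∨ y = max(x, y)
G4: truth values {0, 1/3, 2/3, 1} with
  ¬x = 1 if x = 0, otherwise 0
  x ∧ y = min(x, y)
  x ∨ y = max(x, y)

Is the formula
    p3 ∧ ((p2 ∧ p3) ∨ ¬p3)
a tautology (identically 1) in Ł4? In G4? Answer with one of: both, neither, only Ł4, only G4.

In Ł4: at p2 = 0, p3 = 0 the value is 0 — not a tautology.
In G4: at p2 = 0, p3 = 0 the value is 0 — not a tautology.

neither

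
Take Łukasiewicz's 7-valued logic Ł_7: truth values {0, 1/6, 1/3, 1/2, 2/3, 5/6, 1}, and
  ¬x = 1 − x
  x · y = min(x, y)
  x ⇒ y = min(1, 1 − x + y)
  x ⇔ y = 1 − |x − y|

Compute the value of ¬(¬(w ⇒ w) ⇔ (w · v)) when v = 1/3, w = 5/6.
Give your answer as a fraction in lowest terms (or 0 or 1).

1/3

w ⇒ w = 5/6 ⇒ 5/6 = 1
¬(w ⇒ w) = ¬1 = 0
w · v = 5/6 · 1/3 = 1/3
¬(w ⇒ w) ⇔ (w · v) = 0 ⇔ 1/3 = 2/3
¬(¬(w ⇒ w) ⇔ (w · v)) = ¬2/3 = 1/3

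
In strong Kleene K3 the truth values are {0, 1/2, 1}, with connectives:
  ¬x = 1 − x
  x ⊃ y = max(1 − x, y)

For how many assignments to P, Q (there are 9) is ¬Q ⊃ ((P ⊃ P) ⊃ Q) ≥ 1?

P = 0, Q = 0 ↦ 0  <
P = 0, Q = 1/2 ↦ 1/2  <
P = 0, Q = 1 ↦ 1  ≥
P = 1/2, Q = 0 ↦ 1/2  <
P = 1/2, Q = 1/2 ↦ 1/2  <
P = 1/2, Q = 1 ↦ 1  ≥
P = 1, Q = 0 ↦ 0  <
P = 1, Q = 1/2 ↦ 1/2  <
P = 1, Q = 1 ↦ 1  ≥
So 3 of the 9 assignments meet the threshold.

3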